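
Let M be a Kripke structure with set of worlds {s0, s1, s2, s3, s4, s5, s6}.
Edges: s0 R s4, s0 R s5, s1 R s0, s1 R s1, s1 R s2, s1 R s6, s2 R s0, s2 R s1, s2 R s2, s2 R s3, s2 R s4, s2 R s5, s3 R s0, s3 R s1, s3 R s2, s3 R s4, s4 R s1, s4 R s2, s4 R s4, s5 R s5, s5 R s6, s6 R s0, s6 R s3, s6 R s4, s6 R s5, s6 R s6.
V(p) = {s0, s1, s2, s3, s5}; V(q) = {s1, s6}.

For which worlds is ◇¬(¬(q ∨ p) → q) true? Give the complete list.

Let φ = ◇¬(¬(q ∨ p) → q). Evaluate φ at each world:
  s0 (successors {s4, s5}): φ is true.
  s1 (successors {s0, s1, s2, s6}): φ is false.
  s2 (successors {s0, s1, s2, s3, s4, s5}): φ is true.
  s3 (successors {s0, s1, s2, s4}): φ is true.
  s4 (successors {s1, s2, s4}): φ is true.
  s5 (successors {s5, s6}): φ is false.
  s6 (successors {s0, s3, s4, s5, s6}): φ is true.
For instance, at s6:
  At s6: ◇¬(¬(q ∨ p) → q) requires ¬(¬(q ∨ p) → q) at some successor in {s0, s3, s4, s5, s6}.
    ¬(¬(q ∨ p) → q) holds at s4, so ◇¬(¬(q ∨ p) → q) is true at s6.
Satisfying worlds: {s0, s2, s3, s4, s6}

s0, s2, s3, s4, s6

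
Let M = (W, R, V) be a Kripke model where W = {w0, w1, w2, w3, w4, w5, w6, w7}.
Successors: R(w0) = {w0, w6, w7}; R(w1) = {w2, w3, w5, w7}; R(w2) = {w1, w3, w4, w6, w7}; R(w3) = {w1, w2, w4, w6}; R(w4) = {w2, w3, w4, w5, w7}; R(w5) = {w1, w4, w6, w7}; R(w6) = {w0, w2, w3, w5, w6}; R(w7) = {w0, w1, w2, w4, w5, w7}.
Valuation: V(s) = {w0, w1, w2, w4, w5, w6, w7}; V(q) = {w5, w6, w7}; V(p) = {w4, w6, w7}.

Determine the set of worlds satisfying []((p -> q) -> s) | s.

Let φ = []((p -> q) -> s) | s. Evaluate φ at each world:
  w0 (successors {w0, w6, w7}): φ is true.
  w1 (successors {w2, w3, w5, w7}): φ is true.
  w2 (successors {w1, w3, w4, w6, w7}): φ is true.
  w3 (successors {w1, w2, w4, w6}): φ is true.
  w4 (successors {w2, w3, w4, w5, w7}): φ is true.
  w5 (successors {w1, w4, w6, w7}): φ is true.
  w6 (successors {w0, w2, w3, w5, w6}): φ is true.
  w7 (successors {w0, w1, w2, w4, w5, w7}): φ is true.
For instance, at w6:
  At w6: []((p -> q) -> s) is false, s is true, so []((p -> q) -> s) | s is true.
    At w6: []((p -> q) -> s) requires (p -> q) -> s at every successor {w0, w2, w3, w5, w6}.
      (p -> q) -> s fails at w3, so []((p -> q) -> s) is false at w6.
Satisfying worlds: {w0, w1, w2, w3, w4, w5, w6, w7}

w0, w1, w2, w3, w4, w5, w6, w7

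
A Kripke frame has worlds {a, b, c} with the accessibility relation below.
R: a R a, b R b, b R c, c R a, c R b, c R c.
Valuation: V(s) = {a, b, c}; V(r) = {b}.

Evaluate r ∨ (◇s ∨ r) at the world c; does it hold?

Recall that ◇ψ holds at a world iff ψ holds at some accessible world.
At c: r is false, ◇s ∨ r is true, so r ∨ (◇s ∨ r) is true.
  At c: ◇s is true, r is false, so ◇s ∨ r is true.
    At c: ◇s requires s at some successor in {a, b, c}.
      s holds at a, so ◇s is true at c.

Yes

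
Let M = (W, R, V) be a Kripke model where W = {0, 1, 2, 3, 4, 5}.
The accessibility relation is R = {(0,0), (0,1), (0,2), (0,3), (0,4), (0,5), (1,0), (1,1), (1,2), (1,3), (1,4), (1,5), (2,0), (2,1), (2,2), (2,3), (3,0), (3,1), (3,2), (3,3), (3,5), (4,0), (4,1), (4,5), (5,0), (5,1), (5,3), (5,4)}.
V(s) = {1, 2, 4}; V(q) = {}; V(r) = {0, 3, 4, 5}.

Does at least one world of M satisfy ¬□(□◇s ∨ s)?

Recall that □ψ holds at a world iff ψ holds at every accessible world, and ◇ψ holds iff ψ holds at some accessible world.
Let φ = ¬□(□◇s ∨ s). Evaluate φ at each world:
  0 (successors {0, 1, 2, 3, 4, 5}): φ is false.
  1 (successors {0, 1, 2, 3, 4, 5}): φ is false.
  2 (successors {0, 1, 2, 3}): φ is false.
  3 (successors {0, 1, 2, 3, 5}): φ is false.
  4 (successors {0, 1, 5}): φ is false.
  5 (successors {0, 1, 3, 4}): φ is false.
For instance, at 4:
  At 4: □(□◇s ∨ s) is true, so ¬□(□◇s ∨ s) is false.
    At 4: □(□◇s ∨ s) requires □◇s ∨ s at every successor {0, 1, 5}.
      At 0: □◇s ∨ s is true.
      At 1: □◇s ∨ s is true.
      At 5: □◇s ∨ s is true.
    So □(□◇s ∨ s) is true at 4.

No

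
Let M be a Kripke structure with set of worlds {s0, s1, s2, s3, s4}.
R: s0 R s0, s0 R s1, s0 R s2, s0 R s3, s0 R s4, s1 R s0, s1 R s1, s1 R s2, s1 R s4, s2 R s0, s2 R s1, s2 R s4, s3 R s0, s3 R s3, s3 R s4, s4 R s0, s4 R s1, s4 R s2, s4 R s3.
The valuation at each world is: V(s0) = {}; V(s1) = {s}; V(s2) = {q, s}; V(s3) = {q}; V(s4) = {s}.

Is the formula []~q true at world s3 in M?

At s3: []~q requires ~q at every successor {s0, s3, s4}.
  ~q fails at s3, so []~q is false at s3.

No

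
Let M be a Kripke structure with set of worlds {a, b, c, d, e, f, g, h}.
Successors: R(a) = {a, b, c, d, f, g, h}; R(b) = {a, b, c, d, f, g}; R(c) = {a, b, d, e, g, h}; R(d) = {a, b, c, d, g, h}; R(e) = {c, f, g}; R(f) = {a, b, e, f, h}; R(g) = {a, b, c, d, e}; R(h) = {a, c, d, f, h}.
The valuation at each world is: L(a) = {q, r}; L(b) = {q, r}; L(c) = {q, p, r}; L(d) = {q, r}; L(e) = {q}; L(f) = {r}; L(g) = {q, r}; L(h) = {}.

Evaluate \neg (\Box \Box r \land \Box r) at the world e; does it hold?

At e: \Box \Box r \land \Box r is false, so \neg (\Box \Box r \land \Box r) is true.
  At e: \Box \Box r is false, \Box r is true, so \Box \Box r \land \Box r is false.
    At e: \Box \Box r requires \Box r at every successor {c, f, g}.
      \Box r fails at c, so \Box \Box r is false at e.
    At e: \Box r requires r at every successor {c, f, g}.
      At c: r is true.
      At f: r is true.
      At g: r is true.
    So \Box r is true at e.

Yes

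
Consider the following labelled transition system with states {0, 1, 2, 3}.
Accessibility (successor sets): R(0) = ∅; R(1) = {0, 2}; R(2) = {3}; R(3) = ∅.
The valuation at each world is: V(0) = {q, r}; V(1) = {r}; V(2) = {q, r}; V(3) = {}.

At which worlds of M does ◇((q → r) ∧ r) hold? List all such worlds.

1

Let φ = ◇((q → r) ∧ r). Evaluate φ at each world:
  0 (successors ∅): φ is false.
  1 (successors {0, 2}): φ is true.
  2 (successors {3}): φ is false.
  3 (successors ∅): φ is false.
For instance, at 2:
  At 2: ◇((q → r) ∧ r) requires (q → r) ∧ r at some successor in {3}.
    At 3: (q → r) ∧ r is false.
  So ◇((q → r) ∧ r) is false at 2.
Satisfying worlds: {1}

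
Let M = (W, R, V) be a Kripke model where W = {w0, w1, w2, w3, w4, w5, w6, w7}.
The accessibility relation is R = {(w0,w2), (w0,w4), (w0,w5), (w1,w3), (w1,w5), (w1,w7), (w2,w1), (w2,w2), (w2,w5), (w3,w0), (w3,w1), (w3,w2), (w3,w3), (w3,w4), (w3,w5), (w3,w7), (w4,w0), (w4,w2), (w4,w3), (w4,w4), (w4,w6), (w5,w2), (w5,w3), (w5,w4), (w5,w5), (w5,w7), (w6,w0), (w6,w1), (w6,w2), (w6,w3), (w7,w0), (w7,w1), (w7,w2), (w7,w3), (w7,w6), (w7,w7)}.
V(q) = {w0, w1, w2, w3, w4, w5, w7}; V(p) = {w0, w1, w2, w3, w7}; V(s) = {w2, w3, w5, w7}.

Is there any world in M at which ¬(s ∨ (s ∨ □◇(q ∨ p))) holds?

Recall that □ψ holds at a world iff ψ holds at every accessible world, and ◇ψ holds iff ψ holds at some accessible world.
Let φ = ¬(s ∨ (s ∨ □◇(q ∨ p))). Evaluate φ at each world:
  w0 (successors {w2, w4, w5}): φ is false.
  w1 (successors {w3, w5, w7}): φ is false.
  w2 (successors {w1, w2, w5}): φ is false.
  w3 (successors {w0, w1, w2, w3, w4, w5, w7}): φ is false.
  w4 (successors {w0, w2, w3, w4, w6}): φ is false.
  w5 (successors {w2, w3, w4, w5, w7}): φ is false.
  w6 (successors {w0, w1, w2, w3}): φ is false.
  w7 (successors {w0, w1, w2, w3, w6, w7}): φ is false.
For instance, at w3:
  At w3: s ∨ (s ∨ □◇(q ∨ p)) is true, so ¬(s ∨ (s ∨ □◇(q ∨ p))) is false.
    At w3: s is true, s ∨ □◇(q ∨ p) is true, so s ∨ (s ∨ □◇(q ∨ p)) is true.
      At w3: s is true, □◇(q ∨ p) is true, so s ∨ □◇(q ∨ p) is true.

No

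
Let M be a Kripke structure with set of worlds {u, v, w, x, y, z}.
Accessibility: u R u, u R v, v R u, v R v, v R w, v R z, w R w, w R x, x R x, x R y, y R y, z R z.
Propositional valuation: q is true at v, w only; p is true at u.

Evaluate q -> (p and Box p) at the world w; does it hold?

At w: q is true, p and Box p is false, so q -> (p and Box p) is false.
  At w: p is false, Box p is false, so p and Box p is false.
    At w: Box p requires p at every successor {w, x}.
      p fails at w, so Box p is false at w.

No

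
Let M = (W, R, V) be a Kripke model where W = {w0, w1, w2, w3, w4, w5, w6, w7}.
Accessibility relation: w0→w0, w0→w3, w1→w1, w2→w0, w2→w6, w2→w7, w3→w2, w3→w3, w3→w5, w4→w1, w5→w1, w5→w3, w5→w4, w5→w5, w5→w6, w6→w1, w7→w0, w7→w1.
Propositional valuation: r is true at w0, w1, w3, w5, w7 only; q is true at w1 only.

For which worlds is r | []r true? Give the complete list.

Recall that []ψ holds at a world iff ψ holds at every accessible world, and <>ψ holds iff ψ holds at some accessible world.
Let φ = r | []r. Evaluate φ at each world:
  w0 (successors {w0, w3}): φ is true.
  w1 (successors {w1}): φ is true.
  w2 (successors {w0, w6, w7}): φ is false.
  w3 (successors {w2, w3, w5}): φ is true.
  w4 (successors {w1}): φ is true.
  w5 (successors {w1, w3, w4, w5, w6}): φ is true.
  w6 (successors {w1}): φ is true.
  w7 (successors {w0, w1}): φ is true.
For instance, at w1:
  At w1: r is true, []r is true, so r | []r is true.
    At w1: []r requires r at every successor {w1}.
      At w1: r is true.
    So []r is true at w1.
Satisfying worlds: {w0, w1, w3, w4, w5, w6, w7}

w0, w1, w3, w4, w5, w6, w7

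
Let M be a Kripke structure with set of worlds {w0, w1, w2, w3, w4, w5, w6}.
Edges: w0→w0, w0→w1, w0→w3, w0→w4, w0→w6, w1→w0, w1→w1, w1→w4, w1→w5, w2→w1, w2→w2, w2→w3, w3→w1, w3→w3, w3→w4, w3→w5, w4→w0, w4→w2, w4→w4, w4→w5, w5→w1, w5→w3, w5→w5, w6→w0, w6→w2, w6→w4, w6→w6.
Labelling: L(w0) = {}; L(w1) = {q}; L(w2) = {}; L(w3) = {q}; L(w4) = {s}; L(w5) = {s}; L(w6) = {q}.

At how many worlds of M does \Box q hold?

Let φ = \Box q. Evaluate φ at each world:
  w0 (successors {w0, w1, w3, w4, w6}): φ is false.
  w1 (successors {w0, w1, w4, w5}): φ is false.
  w2 (successors {w1, w2, w3}): φ is false.
  w3 (successors {w1, w3, w4, w5}): φ is false.
  w4 (successors {w0, w2, w4, w5}): φ is false.
  w5 (successors {w1, w3, w5}): φ is false.
  w6 (successors {w0, w2, w4, w6}): φ is false.
For instance, at w4:
  At w4: \Box q requires q at every successor {w0, w2, w4, w5}.
    q fails at w0, so \Box q is false at w4.
Satisfying worlds: none.

0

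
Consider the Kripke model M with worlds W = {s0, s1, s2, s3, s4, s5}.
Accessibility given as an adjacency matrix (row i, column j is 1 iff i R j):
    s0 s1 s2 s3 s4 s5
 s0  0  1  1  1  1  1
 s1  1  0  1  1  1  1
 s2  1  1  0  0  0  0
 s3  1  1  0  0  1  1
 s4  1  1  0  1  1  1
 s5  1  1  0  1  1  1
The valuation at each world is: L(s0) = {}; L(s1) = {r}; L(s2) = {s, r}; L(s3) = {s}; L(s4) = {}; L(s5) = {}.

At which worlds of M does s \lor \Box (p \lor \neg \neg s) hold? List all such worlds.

s2, s3

Let φ = s \lor \Box (p \lor \neg \neg s). Evaluate φ at each world:
  s0 (successors {s1, s2, s3, s4, s5}): φ is false.
  s1 (successors {s0, s2, s3, s4, s5}): φ is false.
  s2 (successors {s0, s1}): φ is true.
  s3 (successors {s0, s1, s4, s5}): φ is true.
  s4 (successors {s0, s1, s3, s4, s5}): φ is false.
  s5 (successors {s0, s1, s3, s4, s5}): φ is false.
For instance, at s4:
  At s4: s is false, \Box (p \lor \neg \neg s) is false, so s \lor \Box (p \lor \neg \neg s) is false.
    At s4: \Box (p \lor \neg \neg s) requires p \lor \neg \neg s at every successor {s0, s1, s3, s4, s5}.
      p \lor \neg \neg s fails at s0, so \Box (p \lor \neg \neg s) is false at s4.
Satisfying worlds: {s2, s3}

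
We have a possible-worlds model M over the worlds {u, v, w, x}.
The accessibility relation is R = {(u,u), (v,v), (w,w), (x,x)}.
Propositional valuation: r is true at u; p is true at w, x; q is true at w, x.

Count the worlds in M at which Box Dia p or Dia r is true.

Recall that Box ψ holds at a world iff ψ holds at every accessible world, and Dia ψ holds iff ψ holds at some accessible world.
Let φ = Box Dia p or Dia r. Evaluate φ at each world:
  u (successors {u}): φ is true.
  v (successors {v}): φ is false.
  w (successors {w}): φ is true.
  x (successors {x}): φ is true.
For instance, at w:
  At w: Box Dia p is true, Dia r is false, so Box Dia p or Dia r is true.
    At w: Box Dia p requires Dia p at every successor {w}.
      At w: Dia p is true.
    So Box Dia p is true at w.
    At w: Dia r requires r at some successor in {w}.
      At w: r is false.
    So Dia r is false at w.
Satisfying worlds: {u, w, x}

3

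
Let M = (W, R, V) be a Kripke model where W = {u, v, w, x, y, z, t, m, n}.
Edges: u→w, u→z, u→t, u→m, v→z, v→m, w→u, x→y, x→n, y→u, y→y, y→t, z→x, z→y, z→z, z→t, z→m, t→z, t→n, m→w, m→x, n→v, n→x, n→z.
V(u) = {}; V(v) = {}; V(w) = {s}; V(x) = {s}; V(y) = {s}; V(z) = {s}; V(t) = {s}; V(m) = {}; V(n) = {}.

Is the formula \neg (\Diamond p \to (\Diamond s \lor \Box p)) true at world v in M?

At v: \Diamond p \to (\Diamond s \lor \Box p) is true, so \neg (\Diamond p \to (\Diamond s \lor \Box p)) is false.
  At v: \Diamond p is false, \Diamond s \lor \Box p is true, so \Diamond p \to (\Diamond s \lor \Box p) is true.
    At v: \Diamond p requires p at some successor in {z, m}.
      At z: p is false.
      At m: p is false.
    So \Diamond p is false at v.
    At v: \Diamond s is true, \Box p is false, so \Diamond s \lor \Box p is true.
      At v: \Diamond s requires s at some successor in {z, m}.
        s holds at z, so \Diamond s is true at v.
      At v: \Box p requires p at every successor {z, m}.
        p fails at z, so \Box p is false at v.

No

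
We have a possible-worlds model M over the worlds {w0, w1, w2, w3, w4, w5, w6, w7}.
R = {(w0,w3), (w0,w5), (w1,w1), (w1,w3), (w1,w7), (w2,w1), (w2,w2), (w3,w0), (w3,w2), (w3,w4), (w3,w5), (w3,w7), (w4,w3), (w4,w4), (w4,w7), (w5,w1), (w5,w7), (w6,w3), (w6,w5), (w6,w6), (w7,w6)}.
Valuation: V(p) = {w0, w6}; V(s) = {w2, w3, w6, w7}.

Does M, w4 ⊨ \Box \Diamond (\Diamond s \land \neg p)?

At w4: \Box \Diamond (\Diamond s \land \neg p) requires \Diamond (\Diamond s \land \neg p) at every successor {w3, w4, w7}.
  \Diamond (\Diamond s \land \neg p) fails at w7, so \Box \Diamond (\Diamond s \land \neg p) is false at w4.
    At w7: \Diamond (\Diamond s \land \neg p) requires \Diamond s \land \neg p at some successor in {w6}.
      At w6: \Diamond s \land \neg p is false.
    So \Diamond (\Diamond s \land \neg p) is false at w7.

No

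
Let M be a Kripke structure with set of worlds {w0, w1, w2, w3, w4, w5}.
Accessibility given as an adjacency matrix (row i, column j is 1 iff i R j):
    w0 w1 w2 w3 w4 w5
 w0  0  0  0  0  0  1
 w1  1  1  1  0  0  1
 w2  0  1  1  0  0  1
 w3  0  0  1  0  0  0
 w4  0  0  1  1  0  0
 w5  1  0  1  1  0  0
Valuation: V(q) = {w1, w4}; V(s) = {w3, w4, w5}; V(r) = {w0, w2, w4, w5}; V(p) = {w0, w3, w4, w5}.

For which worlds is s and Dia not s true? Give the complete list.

w3, w4, w5

Let φ = s and Dia not s. Evaluate φ at each world:
  w0 (successors {w5}): φ is false.
  w1 (successors {w0, w1, w2, w5}): φ is false.
  w2 (successors {w1, w2, w5}): φ is false.
  w3 (successors {w2}): φ is true.
  w4 (successors {w2, w3}): φ is true.
  w5 (successors {w0, w2, w3}): φ is true.
For instance, at w1:
  At w1: s is false, Dia not s is true, so s and Dia not s is false.
    At w1: Dia not s requires not s at some successor in {w0, w1, w2, w5}.
      not s holds at w0, so Dia not s is true at w1.
Satisfying worlds: {w3, w4, w5}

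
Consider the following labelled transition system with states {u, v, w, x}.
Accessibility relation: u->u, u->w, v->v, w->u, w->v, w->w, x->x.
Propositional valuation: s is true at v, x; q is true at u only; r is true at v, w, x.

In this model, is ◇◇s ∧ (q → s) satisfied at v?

Recall that ◇ψ holds at a world iff ψ holds at some accessible world.
At v: ◇◇s is true, q → s is true, so ◇◇s ∧ (q → s) is true.
  At v: ◇◇s requires ◇s at some successor in {v}.
    ◇s holds at v, so ◇◇s is true at v.
      At v: ◇s requires s at some successor in {v}.
        s holds at v, so ◇s is true at v.

Yes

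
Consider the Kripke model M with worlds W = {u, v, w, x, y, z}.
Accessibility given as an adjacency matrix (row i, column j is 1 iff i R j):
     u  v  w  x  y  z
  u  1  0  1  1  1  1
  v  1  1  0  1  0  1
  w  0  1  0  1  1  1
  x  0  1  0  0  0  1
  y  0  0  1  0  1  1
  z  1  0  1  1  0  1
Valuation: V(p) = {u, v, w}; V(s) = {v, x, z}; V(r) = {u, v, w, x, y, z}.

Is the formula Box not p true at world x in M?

No

Recall that Box ψ holds at a world iff ψ holds at every accessible world, and Dia ψ holds iff ψ holds at some accessible world.
At x: Box not p requires not p at every successor {v, z}.
  not p fails at v, so Box not p is false at x.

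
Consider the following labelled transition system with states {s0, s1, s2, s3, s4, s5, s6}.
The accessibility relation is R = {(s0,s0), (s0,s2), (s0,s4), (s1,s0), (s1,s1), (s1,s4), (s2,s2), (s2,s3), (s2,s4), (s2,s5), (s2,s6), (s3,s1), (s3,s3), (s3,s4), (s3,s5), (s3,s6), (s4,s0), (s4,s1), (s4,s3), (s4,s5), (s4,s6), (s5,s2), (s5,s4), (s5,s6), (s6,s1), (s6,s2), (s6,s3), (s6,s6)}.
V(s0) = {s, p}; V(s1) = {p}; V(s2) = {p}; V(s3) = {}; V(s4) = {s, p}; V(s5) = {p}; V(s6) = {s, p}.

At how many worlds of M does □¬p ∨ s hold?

Recall that □ψ holds at a world iff ψ holds at every accessible world, and ◇ψ holds iff ψ holds at some accessible world.
Let φ = □¬p ∨ s. Evaluate φ at each world:
  s0 (successors {s0, s2, s4}): φ is true.
  s1 (successors {s0, s1, s4}): φ is false.
  s2 (successors {s2, s3, s4, s5, s6}): φ is false.
  s3 (successors {s1, s3, s4, s5, s6}): φ is false.
  s4 (successors {s0, s1, s3, s5, s6}): φ is true.
  s5 (successors {s2, s4, s6}): φ is false.
  s6 (successors {s1, s2, s3, s6}): φ is true.
For instance, at s5:
  At s5: □¬p is false, s is false, so □¬p ∨ s is false.
    At s5: □¬p requires ¬p at every successor {s2, s4, s6}.
      ¬p fails at s2, so □¬p is false at s5.
Satisfying worlds: {s0, s4, s6}

3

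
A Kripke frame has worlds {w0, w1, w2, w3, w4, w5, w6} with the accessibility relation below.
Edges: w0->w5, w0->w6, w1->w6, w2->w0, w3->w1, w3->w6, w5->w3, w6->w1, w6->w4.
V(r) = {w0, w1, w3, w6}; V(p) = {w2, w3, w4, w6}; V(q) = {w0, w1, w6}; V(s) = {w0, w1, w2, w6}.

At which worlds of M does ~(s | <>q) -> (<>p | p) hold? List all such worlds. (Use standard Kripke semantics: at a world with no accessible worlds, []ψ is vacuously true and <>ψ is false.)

Let φ = ~(s | <>q) -> (<>p | p). Evaluate φ at each world:
  w0 (successors {w5, w6}): φ is true.
  w1 (successors {w6}): φ is true.
  w2 (successors {w0}): φ is true.
  w3 (successors {w1, w6}): φ is true.
  w4 (successors ∅): φ is true.
  w5 (successors {w3}): φ is true.
  w6 (successors {w1, w4}): φ is true.
For instance, at w6:
  At w6: ~(s | <>q) is false, <>p | p is true, so ~(s | <>q) -> (<>p | p) is true.
    At w6: s | <>q is true, so ~(s | <>q) is false.
      At w6: s is true, <>q is true, so s | <>q is true.
    At w6: <>p is true, p is true, so <>p | p is true.
      At w6: <>p requires p at some successor in {w1, w4}.
        p holds at w4, so <>p is true at w6.
Satisfying worlds: {w0, w1, w2, w3, w4, w5, w6}

w0, w1, w2, w3, w4, w5, w6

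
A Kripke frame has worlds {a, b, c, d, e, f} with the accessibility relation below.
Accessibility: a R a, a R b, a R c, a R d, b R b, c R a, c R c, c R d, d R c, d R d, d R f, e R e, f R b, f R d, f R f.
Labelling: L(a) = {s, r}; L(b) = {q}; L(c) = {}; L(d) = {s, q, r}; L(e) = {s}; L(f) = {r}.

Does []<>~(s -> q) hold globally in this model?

No

Let φ = []<>~(s -> q). Evaluate φ at each world:
  a (successors {a, b, c, d}): φ is false.
  b (successors {b}): φ is false.
  c (successors {a, c, d}): φ is false.
  d (successors {c, d, f}): φ is false.
  e (successors {e}): φ is true.
  f (successors {b, d, f}): φ is false.
Detail at a (counterexample):
  At a: []<>~(s -> q) requires <>~(s -> q) at every successor {a, b, c, d}.
    <>~(s -> q) fails at b, so []<>~(s -> q) is false at a.
      At b: <>~(s -> q) requires ~(s -> q) at some successor in {b}.
        At b: ~(s -> q) is false.
      So <>~(s -> q) is false at b.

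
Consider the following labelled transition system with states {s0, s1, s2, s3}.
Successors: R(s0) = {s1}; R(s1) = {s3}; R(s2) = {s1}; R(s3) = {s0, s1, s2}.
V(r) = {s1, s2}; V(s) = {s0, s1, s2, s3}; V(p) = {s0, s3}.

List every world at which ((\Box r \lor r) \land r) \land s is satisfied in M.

s1, s2

Recall that \Box ψ holds at a world iff ψ holds at every accessible world, and \Diamond ψ holds iff ψ holds at some accessible world.
Let φ = ((\Box r \lor r) \land r) \land s. Evaluate φ at each world:
  s0 (successors {s1}): φ is false.
  s1 (successors {s3}): φ is true.
  s2 (successors {s1}): φ is true.
  s3 (successors {s0, s1, s2}): φ is false.
For instance, at s2:
  At s2: (\Box r \lor r) \land r is true, s is true, so ((\Box r \lor r) \land r) \land s is true.
    At s2: \Box r \lor r is true, r is true, so (\Box r \lor r) \land r is true.
      At s2: \Box r is true, r is true, so \Box r \lor r is true.
Satisfying worlds: {s1, s2}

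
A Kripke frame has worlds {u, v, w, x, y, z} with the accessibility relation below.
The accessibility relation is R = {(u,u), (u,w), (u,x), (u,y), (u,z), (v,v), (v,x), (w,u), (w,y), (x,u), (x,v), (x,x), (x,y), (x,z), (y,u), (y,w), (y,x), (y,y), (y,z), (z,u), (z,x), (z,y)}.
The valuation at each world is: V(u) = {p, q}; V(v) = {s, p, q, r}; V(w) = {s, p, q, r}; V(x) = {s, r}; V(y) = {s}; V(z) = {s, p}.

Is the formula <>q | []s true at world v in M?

Recall that []ψ holds at a world iff ψ holds at every accessible world, and <>ψ holds iff ψ holds at some accessible world.
At v: <>q is true, []s is true, so <>q | []s is true.
  At v: <>q requires q at some successor in {v, x}.
    q holds at v, so <>q is true at v.
  At v: []s requires s at every successor {v, x}.
    At v: s is true.
    At x: s is true.
  So []s is true at v.

Yes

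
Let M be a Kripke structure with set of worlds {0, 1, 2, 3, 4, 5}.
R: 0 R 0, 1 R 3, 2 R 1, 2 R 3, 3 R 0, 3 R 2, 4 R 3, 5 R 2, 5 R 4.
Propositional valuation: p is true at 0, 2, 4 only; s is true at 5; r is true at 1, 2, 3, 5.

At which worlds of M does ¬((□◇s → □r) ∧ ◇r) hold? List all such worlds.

0

Let φ = ¬((□◇s → □r) ∧ ◇r). Evaluate φ at each world:
  0 (successors {0}): φ is true.
  1 (successors {3}): φ is false.
  2 (successors {1, 3}): φ is false.
  3 (successors {0, 2}): φ is false.
  4 (successors {3}): φ is false.
  5 (successors {2, 4}): φ is false.
For instance, at 0:
  At 0: (□◇s → □r) ∧ ◇r is false, so ¬((□◇s → □r) ∧ ◇r) is true.
    At 0: □◇s → □r is true, ◇r is false, so (□◇s → □r) ∧ ◇r is false.
      At 0: □◇s is false, □r is false, so □◇s → □r is true.
      At 0: ◇r requires r at some successor in {0}.
        At 0: r is false.
      So ◇r is false at 0.
Satisfying worlds: {0}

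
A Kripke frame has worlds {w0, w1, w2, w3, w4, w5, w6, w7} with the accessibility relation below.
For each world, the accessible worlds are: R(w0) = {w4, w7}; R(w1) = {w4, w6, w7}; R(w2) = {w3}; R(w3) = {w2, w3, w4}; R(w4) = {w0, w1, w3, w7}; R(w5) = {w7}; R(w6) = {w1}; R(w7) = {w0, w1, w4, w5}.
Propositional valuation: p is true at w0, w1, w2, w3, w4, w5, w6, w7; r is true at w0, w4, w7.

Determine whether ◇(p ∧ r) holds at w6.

At w6: ◇(p ∧ r) requires p ∧ r at some successor in {w1}.
  At w1: p ∧ r is false.
So ◇(p ∧ r) is false at w6.

No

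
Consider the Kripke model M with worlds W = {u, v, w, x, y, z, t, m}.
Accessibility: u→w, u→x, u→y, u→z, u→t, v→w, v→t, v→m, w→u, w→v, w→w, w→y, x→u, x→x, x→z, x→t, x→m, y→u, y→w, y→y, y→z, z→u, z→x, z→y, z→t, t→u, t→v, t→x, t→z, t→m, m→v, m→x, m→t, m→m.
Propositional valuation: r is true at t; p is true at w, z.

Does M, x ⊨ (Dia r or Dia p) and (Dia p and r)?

Recall that Dia ψ holds at a world iff ψ holds at some accessible world.
At x: Dia r or Dia p is true, Dia p and r is false, so (Dia r or Dia p) and (Dia p and r) is false.
  At x: Dia r is true, Dia p is true, so Dia r or Dia p is true.
    At x: Dia r requires r at some successor in {u, x, z, t, m}.
      r holds at t, so Dia r is true at x.
    At x: Dia p requires p at some successor in {u, x, z, t, m}.
      p holds at z, so Dia p is true at x.
  At x: Dia p is true, r is false, so Dia p and r is false.
    At x: Dia p requires p at some successor in {u, x, z, t, m}.
      p holds at z, so Dia p is true at x.

No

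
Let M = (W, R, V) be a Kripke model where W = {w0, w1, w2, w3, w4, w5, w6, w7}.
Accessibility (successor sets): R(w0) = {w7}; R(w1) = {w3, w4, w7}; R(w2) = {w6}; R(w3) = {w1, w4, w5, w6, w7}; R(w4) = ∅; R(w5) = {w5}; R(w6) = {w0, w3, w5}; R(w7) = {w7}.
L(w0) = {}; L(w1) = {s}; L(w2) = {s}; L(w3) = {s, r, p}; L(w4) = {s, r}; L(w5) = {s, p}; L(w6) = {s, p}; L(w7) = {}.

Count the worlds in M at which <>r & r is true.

1

Recall that <>ψ holds at a world iff ψ holds at some accessible world.
Let φ = <>r & r. Evaluate φ at each world:
  w0 (successors {w7}): φ is false.
  w1 (successors {w3, w4, w7}): φ is false.
  w2 (successors {w6}): φ is false.
  w3 (successors {w1, w4, w5, w6, w7}): φ is true.
  w4 (successors ∅): φ is false.
  w5 (successors {w5}): φ is false.
  w6 (successors {w0, w3, w5}): φ is false.
  w7 (successors {w7}): φ is false.
For instance, at w5:
  At w5: <>r is false, r is false, so <>r & r is false.
    At w5: <>r requires r at some successor in {w5}.
      At w5: r is false.
    So <>r is false at w5.
Satisfying worlds: {w3}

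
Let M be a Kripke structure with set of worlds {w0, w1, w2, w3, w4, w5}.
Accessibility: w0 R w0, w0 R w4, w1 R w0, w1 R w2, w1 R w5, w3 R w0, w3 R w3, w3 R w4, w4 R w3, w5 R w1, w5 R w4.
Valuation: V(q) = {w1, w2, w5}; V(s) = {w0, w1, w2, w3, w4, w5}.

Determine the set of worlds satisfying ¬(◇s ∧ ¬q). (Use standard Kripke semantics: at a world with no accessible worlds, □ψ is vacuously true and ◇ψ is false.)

Recall that ◇ψ holds at a world iff ψ holds at some accessible world.
Let φ = ¬(◇s ∧ ¬q). Evaluate φ at each world:
  w0 (successors {w0, w4}): φ is false.
  w1 (successors {w0, w2, w5}): φ is true.
  w2 (successors ∅): φ is true.
  w3 (successors {w0, w3, w4}): φ is false.
  w4 (successors {w3}): φ is false.
  w5 (successors {w1, w4}): φ is true.
For instance, at w4:
  At w4: ◇s ∧ ¬q is true, so ¬(◇s ∧ ¬q) is false.
    At w4: ◇s is true, ¬q is true, so ◇s ∧ ¬q is true.
      At w4: ◇s requires s at some successor in {w3}.
        s holds at w3, so ◇s is true at w4.
Satisfying worlds: {w1, w2, w5}

w1, w2, w5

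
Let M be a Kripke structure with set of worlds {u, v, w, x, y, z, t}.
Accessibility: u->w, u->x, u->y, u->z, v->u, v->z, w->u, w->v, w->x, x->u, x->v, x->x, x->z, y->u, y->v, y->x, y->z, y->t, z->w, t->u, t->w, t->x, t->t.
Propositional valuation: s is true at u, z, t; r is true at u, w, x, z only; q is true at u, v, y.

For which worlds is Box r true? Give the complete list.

Recall that Box ψ holds at a world iff ψ holds at every accessible world, and Dia ψ holds iff ψ holds at some accessible world.
Let φ = Box r. Evaluate φ at each world:
  u (successors {w, x, y, z}): φ is false.
  v (successors {u, z}): φ is true.
  w (successors {u, v, x}): φ is false.
  x (successors {u, v, x, z}): φ is false.
  y (successors {u, v, x, z, t}): φ is false.
  z (successors {w}): φ is true.
  t (successors {u, w, x, t}): φ is false.
For instance, at u:
  At u: Box r requires r at every successor {w, x, y, z}.
    r fails at y, so Box r is false at u.
Satisfying worlds: {v, z}

v, z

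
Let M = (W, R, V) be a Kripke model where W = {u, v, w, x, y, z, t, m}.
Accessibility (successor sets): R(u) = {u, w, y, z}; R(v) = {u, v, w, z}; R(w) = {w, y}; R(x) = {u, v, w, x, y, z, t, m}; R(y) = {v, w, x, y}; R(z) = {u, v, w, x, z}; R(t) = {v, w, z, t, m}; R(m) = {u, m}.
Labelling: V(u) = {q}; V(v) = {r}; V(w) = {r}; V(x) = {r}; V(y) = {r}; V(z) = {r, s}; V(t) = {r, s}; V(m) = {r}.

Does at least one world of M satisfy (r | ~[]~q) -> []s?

Let φ = (r | ~[]~q) -> []s. Evaluate φ at each world:
  u (successors {u, w, y, z}): φ is false.
  v (successors {u, v, w, z}): φ is false.
  w (successors {w, y}): φ is false.
  x (successors {u, v, w, x, y, z, t, m}): φ is false.
  y (successors {v, w, x, y}): φ is false.
  z (successors {u, v, w, x, z}): φ is false.
  t (successors {v, w, z, t, m}): φ is false.
  m (successors {u, m}): φ is false.
For instance, at m:
  At m: r | ~[]~q is true, []s is false, so (r | ~[]~q) -> []s is false.
    At m: r is true, ~[]~q is true, so r | ~[]~q is true.
      At m: []~q is false, so ~[]~q is true.
    At m: []s requires s at every successor {u, m}.
      s fails at u, so []s is false at m.

No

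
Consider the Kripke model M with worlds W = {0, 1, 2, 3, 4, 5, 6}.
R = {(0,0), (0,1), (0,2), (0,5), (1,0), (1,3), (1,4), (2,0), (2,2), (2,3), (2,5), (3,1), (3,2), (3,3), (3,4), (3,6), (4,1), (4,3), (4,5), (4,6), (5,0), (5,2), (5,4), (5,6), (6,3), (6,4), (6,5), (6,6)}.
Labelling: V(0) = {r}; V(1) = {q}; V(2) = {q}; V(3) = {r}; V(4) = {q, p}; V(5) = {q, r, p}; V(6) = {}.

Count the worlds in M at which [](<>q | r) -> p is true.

Recall that []ψ holds at a world iff ψ holds at every accessible world, and <>ψ holds iff ψ holds at some accessible world.
Let φ = [](<>q | r) -> p. Evaluate φ at each world:
  0 (successors {0, 1, 2, 5}): φ is false.
  1 (successors {0, 3, 4}): φ is false.
  2 (successors {0, 2, 3, 5}): φ is false.
  3 (successors {1, 2, 3, 4, 6}): φ is false.
  4 (successors {1, 3, 5, 6}): φ is true.
  5 (successors {0, 2, 4, 6}): φ is true.
  6 (successors {3, 4, 5, 6}): φ is false.
For instance, at 4:
  At 4: [](<>q | r) is true, p is true, so [](<>q | r) -> p is true.
    At 4: [](<>q | r) requires <>q | r at every successor {1, 3, 5, 6}.
      At 1: <>q | r is true.
      At 3: <>q | r is true.
      At 5: <>q | r is true.
      At 6: <>q | r is true.
    So [](<>q | r) is true at 4.
Satisfying worlds: {4, 5}

2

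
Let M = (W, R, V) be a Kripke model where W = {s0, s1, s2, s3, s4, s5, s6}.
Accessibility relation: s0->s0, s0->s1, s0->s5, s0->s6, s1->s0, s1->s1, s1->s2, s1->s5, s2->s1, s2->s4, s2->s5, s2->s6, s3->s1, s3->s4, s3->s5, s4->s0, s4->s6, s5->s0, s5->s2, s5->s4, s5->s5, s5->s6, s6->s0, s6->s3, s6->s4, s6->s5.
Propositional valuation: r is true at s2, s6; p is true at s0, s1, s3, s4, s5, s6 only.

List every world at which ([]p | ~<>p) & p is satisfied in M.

Recall that []ψ holds at a world iff ψ holds at every accessible world, and <>ψ holds iff ψ holds at some accessible world.
Let φ = ([]p | ~<>p) & p. Evaluate φ at each world:
  s0 (successors {s0, s1, s5, s6}): φ is true.
  s1 (successors {s0, s1, s2, s5}): φ is false.
  s2 (successors {s1, s4, s5, s6}): φ is false.
  s3 (successors {s1, s4, s5}): φ is true.
  s4 (successors {s0, s6}): φ is true.
  s5 (successors {s0, s2, s4, s5, s6}): φ is false.
  s6 (successors {s0, s3, s4, s5}): φ is true.
For instance, at s5:
  At s5: []p | ~<>p is false, p is true, so ([]p | ~<>p) & p is false.
    At s5: []p is false, ~<>p is false, so []p | ~<>p is false.
      At s5: []p requires p at every successor {s0, s2, s4, s5, s6}.
        p fails at s2, so []p is false at s5.
      At s5: <>p is true, so ~<>p is false.
Satisfying worlds: {s0, s3, s4, s6}

s0, s3, s4, s6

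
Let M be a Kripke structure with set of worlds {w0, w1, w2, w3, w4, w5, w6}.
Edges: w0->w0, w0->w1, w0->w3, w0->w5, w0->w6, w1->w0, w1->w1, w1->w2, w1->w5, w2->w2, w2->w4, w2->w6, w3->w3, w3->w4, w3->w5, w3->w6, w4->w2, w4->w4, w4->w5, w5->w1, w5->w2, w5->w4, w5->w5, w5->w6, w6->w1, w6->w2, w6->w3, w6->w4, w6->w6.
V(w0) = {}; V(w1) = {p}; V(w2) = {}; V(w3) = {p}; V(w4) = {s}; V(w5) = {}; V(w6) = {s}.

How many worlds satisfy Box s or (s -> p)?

Let φ = Box s or (s -> p). Evaluate φ at each world:
  w0 (successors {w0, w1, w3, w5, w6}): φ is true.
  w1 (successors {w0, w1, w2, w5}): φ is true.
  w2 (successors {w2, w4, w6}): φ is true.
  w3 (successors {w3, w4, w5, w6}): φ is true.
  w4 (successors {w2, w4, w5}): φ is false.
  w5 (successors {w1, w2, w4, w5, w6}): φ is true.
  w6 (successors {w1, w2, w3, w4, w6}): φ is false.
For instance, at w5:
  At w5: Box s is false, s -> p is true, so Box s or (s -> p) is true.
    At w5: Box s requires s at every successor {w1, w2, w4, w5, w6}.
      s fails at w1, so Box s is false at w5.
Satisfying worlds: {w0, w1, w2, w3, w5}

5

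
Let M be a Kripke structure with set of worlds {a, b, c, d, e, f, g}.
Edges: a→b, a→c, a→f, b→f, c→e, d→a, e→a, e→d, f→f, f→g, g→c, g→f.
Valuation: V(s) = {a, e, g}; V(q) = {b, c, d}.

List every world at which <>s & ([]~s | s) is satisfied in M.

Let φ = <>s & ([]~s | s). Evaluate φ at each world:
  a (successors {b, c, f}): φ is false.
  b (successors {f}): φ is false.
  c (successors {e}): φ is false.
  d (successors {a}): φ is false.
  e (successors {a, d}): φ is true.
  f (successors {f, g}): φ is false.
  g (successors {c, f}): φ is false.
For instance, at f:
  At f: <>s is true, []~s | s is false, so <>s & ([]~s | s) is false.
    At f: <>s requires s at some successor in {f, g}.
      s holds at g, so <>s is true at f.
    At f: []~s is false, s is false, so []~s | s is false.
      At f: []~s requires ~s at every successor {f, g}.
        ~s fails at g, so []~s is false at f.
Satisfying worlds: {e}

e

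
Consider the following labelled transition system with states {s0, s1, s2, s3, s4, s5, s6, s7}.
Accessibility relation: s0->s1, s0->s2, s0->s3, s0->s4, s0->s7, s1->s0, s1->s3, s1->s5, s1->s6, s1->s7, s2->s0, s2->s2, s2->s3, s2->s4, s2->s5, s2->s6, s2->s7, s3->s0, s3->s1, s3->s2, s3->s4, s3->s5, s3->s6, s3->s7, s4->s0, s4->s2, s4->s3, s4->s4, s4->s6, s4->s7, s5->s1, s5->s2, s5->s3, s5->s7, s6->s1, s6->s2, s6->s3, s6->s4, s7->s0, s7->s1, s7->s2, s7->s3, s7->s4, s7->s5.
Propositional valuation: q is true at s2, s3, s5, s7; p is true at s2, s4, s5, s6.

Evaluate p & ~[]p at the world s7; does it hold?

No

At s7: p is false, ~[]p is true, so p & ~[]p is false.
  At s7: []p is false, so ~[]p is true.
    At s7: []p requires p at every successor {s0, s1, s2, s3, s4, s5}.
      p fails at s0, so []p is false at s7.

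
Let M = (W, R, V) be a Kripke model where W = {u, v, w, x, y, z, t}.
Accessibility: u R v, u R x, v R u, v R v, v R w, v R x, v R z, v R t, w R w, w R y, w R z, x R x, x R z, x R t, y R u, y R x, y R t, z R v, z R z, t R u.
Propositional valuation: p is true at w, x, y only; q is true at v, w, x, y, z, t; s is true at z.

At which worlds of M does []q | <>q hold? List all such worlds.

u, v, w, x, y, z

Let φ = []q | <>q. Evaluate φ at each world:
  u (successors {v, x}): φ is true.
  v (successors {u, v, w, x, z, t}): φ is true.
  w (successors {w, y, z}): φ is true.
  x (successors {x, z, t}): φ is true.
  y (successors {u, x, t}): φ is true.
  z (successors {v, z}): φ is true.
  t (successors {u}): φ is false.
For instance, at t:
  At t: []q is false, <>q is false, so []q | <>q is false.
    At t: []q requires q at every successor {u}.
      q fails at u, so []q is false at t.
    At t: <>q requires q at some successor in {u}.
      At u: q is false.
    So <>q is false at t.
Satisfying worlds: {u, v, w, x, y, z}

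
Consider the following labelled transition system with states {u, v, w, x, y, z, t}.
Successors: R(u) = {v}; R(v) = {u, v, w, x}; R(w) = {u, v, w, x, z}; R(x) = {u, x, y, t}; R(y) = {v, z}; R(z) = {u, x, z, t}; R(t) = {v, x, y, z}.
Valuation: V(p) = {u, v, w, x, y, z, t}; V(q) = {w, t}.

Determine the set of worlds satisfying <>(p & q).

v, w, x, z

Recall that <>ψ holds at a world iff ψ holds at some accessible world.
Let φ = <>(p & q). Evaluate φ at each world:
  u (successors {v}): φ is false.
  v (successors {u, v, w, x}): φ is true.
  w (successors {u, v, w, x, z}): φ is true.
  x (successors {u, x, y, t}): φ is true.
  y (successors {v, z}): φ is false.
  z (successors {u, x, z, t}): φ is true.
  t (successors {v, x, y, z}): φ is false.
For instance, at w:
  At w: <>(p & q) requires p & q at some successor in {u, v, w, x, z}.
    p & q holds at w, so <>(p & q) is true at w.
Satisfying worlds: {v, w, x, z}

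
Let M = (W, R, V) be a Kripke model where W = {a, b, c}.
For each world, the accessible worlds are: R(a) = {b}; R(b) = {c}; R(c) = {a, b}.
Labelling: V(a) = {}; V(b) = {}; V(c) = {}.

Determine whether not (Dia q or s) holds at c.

At c: Dia q or s is false, so not (Dia q or s) is true.
  At c: Dia q is false, s is false, so Dia q or s is false.
    At c: Dia q requires q at some successor in {a, b}.
      At a: q is false.
      At b: q is false.
    So Dia q is false at c.

Yes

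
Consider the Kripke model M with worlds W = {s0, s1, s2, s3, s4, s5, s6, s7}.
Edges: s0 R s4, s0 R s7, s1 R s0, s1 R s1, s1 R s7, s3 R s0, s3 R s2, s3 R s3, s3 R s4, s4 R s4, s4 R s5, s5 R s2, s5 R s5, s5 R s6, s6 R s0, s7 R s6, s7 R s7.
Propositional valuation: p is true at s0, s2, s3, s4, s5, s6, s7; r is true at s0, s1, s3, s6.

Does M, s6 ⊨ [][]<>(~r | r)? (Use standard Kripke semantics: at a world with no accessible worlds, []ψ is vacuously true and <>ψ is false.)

Yes

Recall that []ψ holds at a world iff ψ holds at every accessible world, and <>ψ holds iff ψ holds at some accessible world.
At s6: [][]<>(~r | r) requires []<>(~r | r) at every successor {s0}.
    At s0: []<>(~r | r) requires <>(~r | r) at every successor {s4, s7}.
      At s4: <>(~r | r) is true.
      At s7: <>(~r | r) is true.
    So []<>(~r | r) is true at s0.
So [][]<>(~r | r) is true at s6.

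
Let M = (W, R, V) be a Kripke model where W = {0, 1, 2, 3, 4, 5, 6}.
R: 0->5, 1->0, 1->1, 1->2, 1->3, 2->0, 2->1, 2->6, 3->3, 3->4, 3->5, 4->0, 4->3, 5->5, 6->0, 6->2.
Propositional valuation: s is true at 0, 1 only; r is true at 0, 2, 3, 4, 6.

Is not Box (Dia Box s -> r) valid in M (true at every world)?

Let φ = not Box (Dia Box s -> r). Evaluate φ at each world:
  0 (successors {5}): φ is false.
  1 (successors {0, 1, 2, 3}): φ is false.
  2 (successors {0, 1, 6}): φ is false.
  3 (successors {3, 4, 5}): φ is false.
  4 (successors {0, 3}): φ is false.
  5 (successors {5}): φ is false.
  6 (successors {0, 2}): φ is false.
Detail at 0 (counterexample):
  At 0: Box (Dia Box s -> r) is true, so not Box (Dia Box s -> r) is false.
    At 0: Box (Dia Box s -> r) requires Dia Box s -> r at every successor {5}.
      At 5: Dia Box s -> r is true.
    So Box (Dia Box s -> r) is true at 0.

No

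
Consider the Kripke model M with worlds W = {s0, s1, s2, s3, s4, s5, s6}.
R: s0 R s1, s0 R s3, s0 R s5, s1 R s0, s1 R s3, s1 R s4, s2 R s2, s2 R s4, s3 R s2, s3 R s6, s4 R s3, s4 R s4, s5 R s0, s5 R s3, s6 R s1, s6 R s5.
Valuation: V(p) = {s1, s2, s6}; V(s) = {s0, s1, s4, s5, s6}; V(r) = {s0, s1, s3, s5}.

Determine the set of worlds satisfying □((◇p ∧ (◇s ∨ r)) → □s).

Let φ = □((◇p ∧ (◇s ∨ r)) → □s). Evaluate φ at each world:
  s0 (successors {s1, s3, s5}): φ is false.
  s1 (successors {s0, s3, s4}): φ is false.
  s2 (successors {s2, s4}): φ is false.
  s3 (successors {s2, s6}): φ is false.
  s4 (successors {s3, s4}): φ is false.
  s5 (successors {s0, s3}): φ is false.
  s6 (successors {s1, s5}): φ is true.
For instance, at s6:
  At s6: □((◇p ∧ (◇s ∨ r)) → □s) requires (◇p ∧ (◇s ∨ r)) → □s at every successor {s1, s5}.
      At s1: ◇p ∧ (◇s ∨ r) is false, □s is false, so (◇p ∧ (◇s ∨ r)) → □s is true.
      At s5: ◇p ∧ (◇s ∨ r) is false, □s is false, so (◇p ∧ (◇s ∨ r)) → □s is true.
  So □((◇p ∧ (◇s ∨ r)) → □s) is true at s6.
Satisfying worlds: {s6}

s6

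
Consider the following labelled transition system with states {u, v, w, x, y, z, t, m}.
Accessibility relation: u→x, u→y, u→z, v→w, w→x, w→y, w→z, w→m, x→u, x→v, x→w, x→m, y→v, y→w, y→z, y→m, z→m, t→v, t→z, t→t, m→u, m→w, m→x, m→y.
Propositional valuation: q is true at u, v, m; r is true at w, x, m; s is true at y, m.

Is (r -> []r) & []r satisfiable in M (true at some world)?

Yes

Let φ = (r -> []r) & []r. Evaluate φ at each world:
  u (successors {x, y, z}): φ is false.
  v (successors {w}): φ is true.
  w (successors {x, y, z, m}): φ is false.
  x (successors {u, v, w, m}): φ is false.
  y (successors {v, w, z, m}): φ is false.
  z (successors {m}): φ is true.
  t (successors {v, z, t}): φ is false.
  m (successors {u, w, x, y}): φ is false.
Detail at v (witness):
  At v: r -> []r is true, []r is true, so (r -> []r) & []r is true.
    At v: r is false, []r is true, so r -> []r is true.
      At v: []r requires r at every successor {w}.
        At w: r is true.
      So []r is true at v.
    At v: []r requires r at every successor {w}.
      At w: r is true.
    So []r is true at v.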